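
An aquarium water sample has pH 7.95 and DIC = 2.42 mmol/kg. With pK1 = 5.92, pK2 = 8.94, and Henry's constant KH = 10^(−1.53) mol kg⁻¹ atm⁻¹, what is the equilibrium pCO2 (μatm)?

pCO2 = 688 μatm

α₀ = 1 / (1 + K1/[H⁺] + K1K2/[H⁺]²) = 1 / (1 + 10^+2.03 + 10^+1.04)
   = 1 / (1 + 107.15 + 10.965) = 1/119.12 = 0.008395
[CO2*] = α₀ × DIC = 0.008395 × 2.42 = 0.02032 mmol/kg
pCO2 = [CO2*]/KH = 2.032×10^-5 / 2.951×10^-2 = 688 μatm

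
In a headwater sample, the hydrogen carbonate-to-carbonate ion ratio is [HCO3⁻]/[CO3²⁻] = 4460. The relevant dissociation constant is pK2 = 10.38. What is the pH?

From K2 = [H⁺][CO3²⁻]/[HCO3⁻]:  pH = pK2 − log₁₀([HCO3⁻]/[CO3²⁻])
log₁₀(4460) = +3.649
pH = 10.38 − (+3.649) = 6.73

pH = 6.73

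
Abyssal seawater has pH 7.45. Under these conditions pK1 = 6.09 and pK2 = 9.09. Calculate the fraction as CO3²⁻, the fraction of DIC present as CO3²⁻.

α₂ = 0.0215

α₂ = 1 / (1 + [H⁺]/K2 + [H⁺]²/(K1K2)) = 1 / (1 + 10^+1.64 + 10^+0.28)
   = 1 / (1 + 43.652 + 1.9055) = 1/46.557 = 0.02148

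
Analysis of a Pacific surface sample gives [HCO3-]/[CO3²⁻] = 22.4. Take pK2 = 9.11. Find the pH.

pH = 7.76

From K2 = [H⁺][CO3²⁻]/[HCO3-]:  pH = pK2 − log₁₀([HCO3-]/[CO3²⁻])
log₁₀(22.4) = +1.350
pH = 9.11 − (+1.350) = 7.76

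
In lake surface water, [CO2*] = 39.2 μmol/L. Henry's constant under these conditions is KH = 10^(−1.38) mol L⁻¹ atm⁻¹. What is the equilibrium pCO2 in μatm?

pCO2 = 940 μatm

KH = 10^(−1.38) = 4.169×10^-2 mol L⁻¹ atm⁻¹
pCO2 = [CO2*]/KH = 39.2×10^-6 / 4.169×10^-2 = 9.40×10^-4 atm = 940 μatm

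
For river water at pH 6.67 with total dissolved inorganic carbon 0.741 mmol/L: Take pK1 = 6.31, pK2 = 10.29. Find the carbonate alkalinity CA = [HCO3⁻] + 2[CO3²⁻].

CA = [HCO3⁻] + 2[CO3²⁻] = (α₁ + 2α₂)·DIC
At pH 6.67: [H⁺]/K1 = 10^-0.36 = 0.43652, K2/[H⁺] = 10^-3.62 = 0.00023988
α₁ = 1/(1 + 0.43652 + 0.00023988) = 1/1.4368 = 0.6960; α₂ = α₁·K2/[H⁺] = 0.0001670
α₁ + 2α₂ = 0.6963
CA = 0.6963 × 0.741 = 0.516 mmol/L

CA = 0.516 mmol/L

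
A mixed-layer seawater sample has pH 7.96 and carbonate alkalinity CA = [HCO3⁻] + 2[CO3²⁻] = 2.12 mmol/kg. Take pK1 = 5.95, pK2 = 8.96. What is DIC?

DIC = 1.96 mmol/kg

CA = [HCO3⁻] + 2[CO3²⁻] = (α₁ + 2α₂)·DIC
At pH 7.96: [H⁺]/K1 = 10^-2.01 = 0.0097724, K2/[H⁺] = 10^-1.00 = 0.10000
α₁ = 1/(1 + 0.0097724 + 0.10000) = 1/1.1098 = 0.9011; α₂ = α₁·K2/[H⁺] = 0.09011
α₁ + 2α₂ = 1.0813
DIC = CA / (α₁ + 2α₂) = 2.12 / 1.0813 = 1.96 mmol/kg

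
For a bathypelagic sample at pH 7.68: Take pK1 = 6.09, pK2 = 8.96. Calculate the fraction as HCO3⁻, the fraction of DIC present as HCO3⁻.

α₁ = 0.927

α₁ = 1 / (1 + [H⁺]/K1 + K2/[H⁺]) = 1 / (1 + 10^-1.59 + 10^-1.28)
   = 1 / (1 + 0.025704 + 0.052481) = 1/1.0782 = 0.9275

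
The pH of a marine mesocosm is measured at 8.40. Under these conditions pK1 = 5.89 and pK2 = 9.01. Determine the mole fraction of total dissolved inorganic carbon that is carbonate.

α₂ = 1 / (1 + [H⁺]/K2 + [H⁺]²/(K1K2)) = 1 / (1 + 10^+0.61 + 10^-1.90)
   = 1 / (1 + 4.0738 + 0.012589) = 1/5.0864 = 0.1966

α₂ = 0.197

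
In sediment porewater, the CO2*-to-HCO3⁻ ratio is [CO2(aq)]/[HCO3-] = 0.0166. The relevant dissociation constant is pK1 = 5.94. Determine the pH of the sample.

pH = 7.72

From K1 = [H⁺][HCO3-]/[CO2(aq)]:  pH = pK1 − log₁₀([CO2(aq)]/[HCO3-])
log₁₀(0.0166) = -1.780
pH = 5.94 − (-1.780) = 7.72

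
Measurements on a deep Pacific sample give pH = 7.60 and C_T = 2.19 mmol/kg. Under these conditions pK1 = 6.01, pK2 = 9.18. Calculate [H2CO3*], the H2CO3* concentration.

[CO2*] = 0.0535 mmol/kg

α₀ = 1 / (1 + K1/[H⁺] + K1K2/[H⁺]²) = 1 / (1 + 10^+1.59 + 10^+0.01)
   = 1 / (1 + 38.905 + 1.0233) = 1/40.928 = 0.02443
[CO2*] = α₀ × DIC = 0.02443 × 2.19 = 0.0535 mmol/kg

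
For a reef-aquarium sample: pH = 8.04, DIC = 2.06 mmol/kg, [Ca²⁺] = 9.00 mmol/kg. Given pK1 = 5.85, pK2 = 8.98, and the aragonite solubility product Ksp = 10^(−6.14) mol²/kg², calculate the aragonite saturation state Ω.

Ω = 2.62

α₂ = 1 / (1 + [H⁺]/K2 + [H⁺]²/(K1K2)) = 1 / (1 + 10^+0.94 + 10^-1.25)
   = 1 / (1 + 8.7096 + 0.056234) = 1/9.7659 = 0.1024
[CO3²⁻] = α₂ × DIC = 0.1024 × 2.06 = 0.2109 mmol/kg
Ksp = 10^(−6.14) = 7.244×10^-7
Ω = [Ca²⁺][CO3²⁻]/Ksp = (9.00×10^-3)(2.109×10^-4) / 7.244×10^-7 = 2.62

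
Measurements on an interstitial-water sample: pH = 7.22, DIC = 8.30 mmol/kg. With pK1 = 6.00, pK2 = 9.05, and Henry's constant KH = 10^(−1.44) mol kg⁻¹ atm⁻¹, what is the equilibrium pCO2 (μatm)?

pCO2 = 1.28×10^4 μatm

α₀ = 1 / (1 + K1/[H⁺] + K1K2/[H⁺]²) = 1 / (1 + 10^+1.22 + 10^-0.61)
   = 1 / (1 + 16.596 + 0.24547) = 1/17.841 = 0.05605
[CO2*] = α₀ × DIC = 0.05605 × 8.30 = 0.4652 mmol/kg
pCO2 = [CO2*]/KH = 4.652×10^-4 / 3.631×10^-2 = 1.28×10^4 μatm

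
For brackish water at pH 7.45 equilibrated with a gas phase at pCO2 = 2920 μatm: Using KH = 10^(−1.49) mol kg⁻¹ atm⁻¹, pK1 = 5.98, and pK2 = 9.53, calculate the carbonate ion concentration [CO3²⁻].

[CO2*] = KH · pCO2 = 10^(−1.49) × 2920×10^-6 = 9.449×10^-5 mol/kg
α₀ = 1/(1 + K1/[H⁺] + K1K2/[H⁺]²) = 1/(1 + 10^+1.47 + 10^-0.61) = 0.03251
DIC = [CO2*]/α₀ = 9.449×10^-5 / 0.03251 = 2.906 mmol/kg
[CO3²⁻] = α₂·DIC; α₂ = 0.007981, so [CO3²⁻] = 0.007981 × 2.906 = 0.0232 mmol/kg

[CO3²⁻] = 0.0232 mmol/kg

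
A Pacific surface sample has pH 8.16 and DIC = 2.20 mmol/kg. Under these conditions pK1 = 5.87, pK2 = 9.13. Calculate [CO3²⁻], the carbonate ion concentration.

α₂ = 1 / (1 + [H⁺]/K2 + [H⁺]²/(K1K2)) = 1 / (1 + 10^+0.97 + 10^-1.32)
   = 1 / (1 + 9.3325 + 0.047863) = 1/10.380 = 0.09634
[CO3²⁻] = α₂ × DIC = 0.09634 × 2.20 = 0.212 mmol/kg

[CO3²⁻] = 0.212 mmol/kg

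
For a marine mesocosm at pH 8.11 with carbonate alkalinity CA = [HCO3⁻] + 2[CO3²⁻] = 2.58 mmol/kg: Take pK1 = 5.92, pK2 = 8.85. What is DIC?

CA = [HCO3⁻] + 2[CO3²⁻] = (α₁ + 2α₂)·DIC
At pH 8.11: [H⁺]/K1 = 10^-2.19 = 0.0064565, K2/[H⁺] = 10^-0.74 = 0.18197
α₁ = 1/(1 + 0.0064565 + 0.18197) = 1/1.1884 = 0.8414; α₂ = α₁·K2/[H⁺] = 0.1531
α₁ + 2α₂ = 1.1477
DIC = CA / (α₁ + 2α₂) = 2.58 / 1.1477 = 2.25 mmol/kg

DIC = 2.25 mmol/kg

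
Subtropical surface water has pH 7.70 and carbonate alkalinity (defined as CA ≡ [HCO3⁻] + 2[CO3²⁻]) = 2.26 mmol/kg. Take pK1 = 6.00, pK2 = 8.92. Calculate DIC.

CA = [HCO3⁻] + 2[CO3²⁻] = (α₁ + 2α₂)·DIC
At pH 7.70: [H⁺]/K1 = 10^-1.70 = 0.019953, K2/[H⁺] = 10^-1.22 = 0.060256
α₁ = 1/(1 + 0.019953 + 0.060256) = 1/1.0802 = 0.9257; α₂ = α₁·K2/[H⁺] = 0.05578
α₁ + 2α₂ = 1.0373
DIC = CA / (α₁ + 2α₂) = 2.26 / 1.0373 = 2.18 mmol/kg

DIC = 2.18 mmol/kg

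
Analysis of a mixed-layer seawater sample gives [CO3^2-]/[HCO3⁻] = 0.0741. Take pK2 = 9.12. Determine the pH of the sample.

pH = 7.99

From K2 = [H⁺][CO3^2-]/[HCO3⁻]:  pH = pK2 + log₁₀([CO3^2-]/[HCO3⁻])
log₁₀(0.0741) = -1.130
pH = 9.12 + (-1.130) = 7.99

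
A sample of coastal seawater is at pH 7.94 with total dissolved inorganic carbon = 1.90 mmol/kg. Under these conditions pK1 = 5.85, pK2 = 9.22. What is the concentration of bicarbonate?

α₁ = 1 / (1 + [H⁺]/K1 + K2/[H⁺]) = 1 / (1 + 10^-2.09 + 10^-1.28)
   = 1 / (1 + 0.0081283 + 0.052481) = 1/1.0606 = 0.9429
[HCO3⁻] = α₁ × DIC = 0.9429 × 1.90 = 1.79 mmol/kg

[HCO3⁻] = 1.79 mmol/kg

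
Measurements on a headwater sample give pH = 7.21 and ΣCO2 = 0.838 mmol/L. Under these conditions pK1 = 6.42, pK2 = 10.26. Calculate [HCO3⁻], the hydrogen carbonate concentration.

[HCO3⁻] = 0.721 mmol/L

α₁ = 1 / (1 + [H⁺]/K1 + K2/[H⁺]) = 1 / (1 + 10^-0.79 + 10^-3.05)
   = 1 / (1 + 0.16218 + 0.00089125) = 1/1.1631 = 0.8598
[HCO3⁻] = α₁ × DIC = 0.8598 × 0.838 = 0.721 mmol/L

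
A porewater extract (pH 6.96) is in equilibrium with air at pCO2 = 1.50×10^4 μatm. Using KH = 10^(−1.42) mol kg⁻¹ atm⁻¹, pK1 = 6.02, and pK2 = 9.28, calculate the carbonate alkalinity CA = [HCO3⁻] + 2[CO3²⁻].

[CO2*] = KH · pCO2 = 10^(−1.42) × 1.50×10^4×10^-6 = 5.703×10^-4 mol/kg
α₀ = 1/(1 + K1/[H⁺] + K1K2/[H⁺]²) = 1/(1 + 10^+0.94 + 10^-1.38) = 0.1026
DIC = [CO2*]/α₀ = 5.703×10^-4 / 0.1026 = 5.561 mmol/kg
CA = (α₁ + 2α₂)·DIC = (0.8932 + 2×0.004275) × 5.561 = 5.01 mmol/kg

CA = 5.01 mmol/kg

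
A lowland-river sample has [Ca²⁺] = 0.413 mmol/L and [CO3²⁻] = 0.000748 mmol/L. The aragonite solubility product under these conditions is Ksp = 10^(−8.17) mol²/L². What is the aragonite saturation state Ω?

Ksp = 10^(−8.17) = 6.761×10^-9
Ω = [Ca²⁺][CO3²⁻]/Ksp = (0.413×10^-3)(0.000748×10^-3) / 6.761×10^-9 = 0.0457

Ω = 0.0457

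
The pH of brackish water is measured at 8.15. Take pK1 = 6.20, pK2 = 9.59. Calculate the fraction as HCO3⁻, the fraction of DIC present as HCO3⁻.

α₁ = 0.955

α₁ = 1 / (1 + [H⁺]/K1 + K2/[H⁺]) = 1 / (1 + 10^-1.95 + 10^-1.44)
   = 1 / (1 + 0.011220 + 0.036308) = 1/1.0475 = 0.9546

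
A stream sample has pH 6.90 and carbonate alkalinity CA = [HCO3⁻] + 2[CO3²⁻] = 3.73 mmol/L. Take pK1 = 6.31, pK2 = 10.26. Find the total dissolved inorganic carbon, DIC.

CA = [HCO3⁻] + 2[CO3²⁻] = (α₁ + 2α₂)·DIC
At pH 6.90: [H⁺]/K1 = 10^-0.59 = 0.25704, K2/[H⁺] = 10^-3.36 = 0.00043652
α₁ = 1/(1 + 0.25704 + 0.00043652) = 1/1.2575 = 0.7952; α₂ = α₁·K2/[H⁺] = 0.0003471
α₁ + 2α₂ = 0.7959
DIC = CA / (α₁ + 2α₂) = 3.73 / 0.7959 = 4.69 mmol/L

DIC = 4.69 mmol/L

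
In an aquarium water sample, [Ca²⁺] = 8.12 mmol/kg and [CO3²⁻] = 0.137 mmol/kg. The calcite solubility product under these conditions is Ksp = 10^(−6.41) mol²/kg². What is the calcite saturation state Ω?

Ω = 2.86

Ksp = 10^(−6.41) = 3.890×10^-7
Ω = [Ca²⁺][CO3²⁻]/Ksp = (8.12×10^-3)(0.137×10^-3) / 3.890×10^-7 = 2.86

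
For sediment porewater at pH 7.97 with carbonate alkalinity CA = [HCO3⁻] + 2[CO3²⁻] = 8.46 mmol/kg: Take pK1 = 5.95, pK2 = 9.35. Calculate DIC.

DIC = 8.21 mmol/kg

CA = [HCO3⁻] + 2[CO3²⁻] = (α₁ + 2α₂)·DIC
At pH 7.97: [H⁺]/K1 = 10^-2.02 = 0.0095499, K2/[H⁺] = 10^-1.38 = 0.041687
α₁ = 1/(1 + 0.0095499 + 0.041687) = 1/1.0512 = 0.9513; α₂ = α₁·K2/[H⁺] = 0.03966
α₁ + 2α₂ = 1.0306
DIC = CA / (α₁ + 2α₂) = 8.46 / 1.0306 = 8.21 mmol/kg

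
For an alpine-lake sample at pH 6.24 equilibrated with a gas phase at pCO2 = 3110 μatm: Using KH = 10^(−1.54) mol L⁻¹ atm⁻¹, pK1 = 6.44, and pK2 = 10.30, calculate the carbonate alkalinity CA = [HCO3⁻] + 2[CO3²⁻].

CA = 0.0566 mmol/L

[CO2*] = KH · pCO2 = 10^(−1.54) × 3110×10^-6 = 8.969×10^-5 mol/L
α₀ = 1/(1 + K1/[H⁺] + K1K2/[H⁺]²) = 1/(1 + 10^-0.20 + 10^-4.26) = 0.6131
DIC = [CO2*]/α₀ = 8.969×10^-5 / 0.6131 = 0.1463 mmol/L
CA = (α₁ + 2α₂)·DIC = (0.3869 + 2×3.369×10^-5) × 0.1463 = 0.0566 mmol/L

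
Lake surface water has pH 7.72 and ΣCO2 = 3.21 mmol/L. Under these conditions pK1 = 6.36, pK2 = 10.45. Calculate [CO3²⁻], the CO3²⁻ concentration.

[CO3²⁻] = 5.72 μmol/L

α₂ = 1 / (1 + [H⁺]/K2 + [H⁺]²/(K1K2)) = 1 / (1 + 10^+2.73 + 10^+1.37)
   = 1 / (1 + 537.03 + 23.442) = 1/561.47 = 0.001781
[CO3²⁻] = α₂ × DIC = 0.001781 × 3.21 = 0.00572 mmol/L = 5.72 μmol/L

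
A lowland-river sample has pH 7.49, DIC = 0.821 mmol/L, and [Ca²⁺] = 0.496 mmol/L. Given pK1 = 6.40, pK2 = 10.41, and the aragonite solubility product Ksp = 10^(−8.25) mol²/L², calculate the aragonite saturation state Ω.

Ω = 0.0804

α₂ = 1 / (1 + [H⁺]/K2 + [H⁺]²/(K1K2)) = 1 / (1 + 10^+2.92 + 10^+1.83)
   = 1 / (1 + 831.76 + 67.608) = 1/900.37 = 0.001111
[CO3²⁻] = α₂ × DIC = 0.001111 × 0.821 = 0.0009118 mmol/L = 0.9118 μmol/L
Ksp = 10^(−8.25) = 5.623×10^-9
Ω = [Ca²⁺][CO3²⁻]/Ksp = (0.496×10^-3)(9.118×10^-7) / 5.623×10^-9 = 0.0804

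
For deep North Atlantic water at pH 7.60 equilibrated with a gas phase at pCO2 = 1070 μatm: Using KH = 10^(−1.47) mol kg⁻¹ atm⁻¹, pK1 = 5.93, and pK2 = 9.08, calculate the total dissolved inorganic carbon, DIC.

DIC = 1.79 mmol/kg

[CO2*] = KH · pCO2 = 10^(−1.47) × 1070×10^-6 = 3.626×10^-5 mol/kg
α₀ = 1/(1 + K1/[H⁺] + K1K2/[H⁺]²) = 1/(1 + 10^+1.67 + 10^+0.19) = 0.02027
DIC = [CO2*]/α₀ = 3.626×10^-5 / 0.02027 = 1.79 mmol/kg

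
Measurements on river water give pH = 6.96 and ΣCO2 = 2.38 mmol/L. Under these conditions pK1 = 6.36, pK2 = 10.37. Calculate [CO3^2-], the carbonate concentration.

[CO3²⁻] = 0.740 μmol/L

α₂ = 1 / (1 + [H⁺]/K2 + [H⁺]²/(K1K2)) = 1 / (1 + 10^+3.41 + 10^+2.81)
   = 1 / (1 + 2570.4 + 645.65) = 1/3217.1 = 0.0003108
[CO3²⁻] = α₂ × DIC = 0.0003108 × 2.38 = 0.000740 mmol/L = 0.740 μmol/L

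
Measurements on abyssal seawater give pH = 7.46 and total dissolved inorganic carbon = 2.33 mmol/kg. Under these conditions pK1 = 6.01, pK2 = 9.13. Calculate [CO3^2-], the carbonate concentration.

[CO3²⁻] = 0.0471 mmol/kg

α₂ = 1 / (1 + [H⁺]/K2 + [H⁺]²/(K1K2)) = 1 / (1 + 10^+1.67 + 10^+0.22)
   = 1 / (1 + 46.774 + 1.6596) = 1/49.433 = 0.02023
[CO3²⁻] = α₂ × DIC = 0.02023 × 2.33 = 0.0471 mmol/kg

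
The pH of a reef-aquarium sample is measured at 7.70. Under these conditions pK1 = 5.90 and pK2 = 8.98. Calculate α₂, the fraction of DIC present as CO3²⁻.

α₂ = 0.0491

α₂ = 1 / (1 + [H⁺]/K2 + [H⁺]²/(K1K2)) = 1 / (1 + 10^+1.28 + 10^-0.52)
   = 1 / (1 + 19.055 + 0.30200) = 1/20.357 = 0.04912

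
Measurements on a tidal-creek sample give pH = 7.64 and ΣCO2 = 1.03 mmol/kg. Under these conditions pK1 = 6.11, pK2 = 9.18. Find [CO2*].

[CO2*] = 0.0287 mmol/kg

α₀ = 1 / (1 + K1/[H⁺] + K1K2/[H⁺]²) = 1 / (1 + 10^+1.53 + 10^-0.01)
   = 1 / (1 + 33.884 + 0.97724) = 1/35.862 = 0.02788
[CO2*] = α₀ × DIC = 0.02788 × 1.03 = 0.0287 mmol/kg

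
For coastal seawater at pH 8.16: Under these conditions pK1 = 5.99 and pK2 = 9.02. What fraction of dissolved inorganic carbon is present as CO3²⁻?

α₂ = 1 / (1 + [H⁺]/K2 + [H⁺]²/(K1K2)) = 1 / (1 + 10^+0.86 + 10^-1.31)
   = 1 / (1 + 7.2444 + 0.048978) = 1/8.2933 = 0.1206

α₂ = 0.121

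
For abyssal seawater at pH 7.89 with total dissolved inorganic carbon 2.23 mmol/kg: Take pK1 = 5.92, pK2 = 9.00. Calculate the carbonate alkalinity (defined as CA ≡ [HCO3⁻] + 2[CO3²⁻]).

CA = 2.37 mmol/kg

CA = [HCO3⁻] + 2[CO3²⁻] = (α₁ + 2α₂)·DIC
At pH 7.89: [H⁺]/K1 = 10^-1.97 = 0.010715, K2/[H⁺] = 10^-1.11 = 0.077625
α₁ = 1/(1 + 0.010715 + 0.077625) = 1/1.0883 = 0.9188; α₂ = α₁·K2/[H⁺] = 0.07132
α₁ + 2α₂ = 1.0615
CA = 1.0615 × 2.23 = 2.37 mmol/kg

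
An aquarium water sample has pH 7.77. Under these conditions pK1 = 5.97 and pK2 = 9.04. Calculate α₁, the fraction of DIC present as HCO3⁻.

α₁ = 0.935

α₁ = 1 / (1 + [H⁺]/K1 + K2/[H⁺]) = 1 / (1 + 10^-1.80 + 10^-1.27)
   = 1 / (1 + 0.015849 + 0.053703) = 1/1.0696 = 0.9350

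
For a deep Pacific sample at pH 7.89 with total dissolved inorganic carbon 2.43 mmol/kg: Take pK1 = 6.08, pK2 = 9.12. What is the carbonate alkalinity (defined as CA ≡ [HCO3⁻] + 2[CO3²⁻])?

CA = 2.53 mmol/kg

CA = [HCO3⁻] + 2[CO3²⁻] = (α₁ + 2α₂)·DIC
At pH 7.89: [H⁺]/K1 = 10^-1.81 = 0.015488, K2/[H⁺] = 10^-1.23 = 0.058884
α₁ = 1/(1 + 0.015488 + 0.058884) = 1/1.0744 = 0.9308; α₂ = α₁·K2/[H⁺] = 0.05481
α₁ + 2α₂ = 1.0404
CA = 1.0404 × 2.43 = 2.53 mmol/kg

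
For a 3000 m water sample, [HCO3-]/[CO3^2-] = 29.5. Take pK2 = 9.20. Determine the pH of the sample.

From K2 = [H⁺][CO3^2-]/[HCO3-]:  pH = pK2 − log₁₀([HCO3-]/[CO3^2-])
log₁₀(29.5) = +1.470
pH = 9.20 − (+1.470) = 7.73

pH = 7.73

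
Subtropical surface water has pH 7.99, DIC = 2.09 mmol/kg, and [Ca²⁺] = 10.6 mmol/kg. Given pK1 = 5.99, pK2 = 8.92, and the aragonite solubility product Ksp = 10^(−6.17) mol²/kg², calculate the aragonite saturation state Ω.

Ω = 3.41

α₂ = 1 / (1 + [H⁺]/K2 + [H⁺]²/(K1K2)) = 1 / (1 + 10^+0.93 + 10^-1.07)
   = 1 / (1 + 8.5114 + 0.085114) = 1/9.5965 = 0.1042
[CO3²⁻] = α₂ × DIC = 0.1042 × 2.09 = 0.2178 mmol/kg
Ksp = 10^(−6.17) = 6.761×10^-7
Ω = [Ca²⁺][CO3²⁻]/Ksp = (10.6×10^-3)(2.178×10^-4) / 6.761×10^-7 = 3.41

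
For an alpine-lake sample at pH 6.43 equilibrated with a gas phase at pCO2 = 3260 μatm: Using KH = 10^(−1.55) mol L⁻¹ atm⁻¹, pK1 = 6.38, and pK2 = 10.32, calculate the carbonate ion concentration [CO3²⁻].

[CO2*] = KH · pCO2 = 10^(−1.55) × 3260×10^-6 = 9.188×10^-5 mol/L
α₀ = 1/(1 + K1/[H⁺] + K1K2/[H⁺]²) = 1/(1 + 10^+0.05 + 10^-3.84) = 0.4712
DIC = [CO2*]/α₀ = 9.188×10^-5 / 0.4712 = 0.1950 mmol/L
[CO3²⁻] = α₂·DIC; α₂ = 6.811×10^-5, so [CO3²⁻] = 6.811×10^-5 × 0.1950 = 1.33×10^-5 mmol/L = 0.0133 μmol/L

[CO3²⁻] = 0.0133 μmol/L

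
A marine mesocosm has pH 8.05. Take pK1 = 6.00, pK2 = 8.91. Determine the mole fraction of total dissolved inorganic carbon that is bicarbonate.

α₁ = 0.872

α₁ = 1 / (1 + [H⁺]/K1 + K2/[H⁺]) = 1 / (1 + 10^-2.05 + 10^-0.86)
   = 1 / (1 + 0.0089125 + 0.13804) = 1/1.1470 = 0.8719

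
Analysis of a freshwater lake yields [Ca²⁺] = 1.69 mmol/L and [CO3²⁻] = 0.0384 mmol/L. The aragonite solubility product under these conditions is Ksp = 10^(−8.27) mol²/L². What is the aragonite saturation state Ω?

Ω = 12.1

Ksp = 10^(−8.27) = 5.370×10^-9
Ω = [Ca²⁺][CO3²⁻]/Ksp = (1.69×10^-3)(0.0384×10^-3) / 5.370×10^-9 = 12.1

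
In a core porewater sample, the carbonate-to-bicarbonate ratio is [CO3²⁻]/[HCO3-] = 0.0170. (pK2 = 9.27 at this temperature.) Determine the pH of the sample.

pH = 7.50

From K2 = [H⁺][CO3²⁻]/[HCO3-]:  pH = pK2 + log₁₀([CO3²⁻]/[HCO3-])
log₁₀(0.0170) = -1.770
pH = 9.27 + (-1.770) = 7.50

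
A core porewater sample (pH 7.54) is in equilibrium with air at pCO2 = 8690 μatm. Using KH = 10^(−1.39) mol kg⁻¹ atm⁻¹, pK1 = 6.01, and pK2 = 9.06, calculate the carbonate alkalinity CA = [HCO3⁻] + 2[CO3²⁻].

CA = 12.7 mmol/kg

[CO2*] = KH · pCO2 = 10^(−1.39) × 8690×10^-6 = 3.540×10^-4 mol/kg
α₀ = 1/(1 + K1/[H⁺] + K1K2/[H⁺]²) = 1/(1 + 10^+1.53 + 10^+0.01) = 0.02785
DIC = [CO2*]/α₀ = 3.540×10^-4 / 0.02785 = 12.71 mmol/kg
CA = (α₁ + 2α₂)·DIC = (0.9437 + 2×0.02850) × 12.71 = 12.7 mmol/kg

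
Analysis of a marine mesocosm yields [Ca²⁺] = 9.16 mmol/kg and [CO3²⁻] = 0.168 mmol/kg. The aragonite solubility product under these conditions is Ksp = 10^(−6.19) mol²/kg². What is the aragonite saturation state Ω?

Ksp = 10^(−6.19) = 6.457×10^-7
Ω = [Ca²⁺][CO3²⁻]/Ksp = (9.16×10^-3)(0.168×10^-3) / 6.457×10^-7 = 2.38

Ω = 2.38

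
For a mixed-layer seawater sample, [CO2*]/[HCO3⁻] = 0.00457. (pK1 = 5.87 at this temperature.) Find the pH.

pH = 8.21

From K1 = [H⁺][HCO3⁻]/[CO2*]:  pH = pK1 − log₁₀([CO2*]/[HCO3⁻])
log₁₀(0.00457) = -2.340
pH = 5.87 − (-2.340) = 8.21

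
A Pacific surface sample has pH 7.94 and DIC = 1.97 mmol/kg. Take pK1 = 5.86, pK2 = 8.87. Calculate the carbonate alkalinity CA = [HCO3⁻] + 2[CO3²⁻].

CA = 2.16 mmol/kg

CA = [HCO3⁻] + 2[CO3²⁻] = (α₁ + 2α₂)·DIC
At pH 7.94: [H⁺]/K1 = 10^-2.08 = 0.0083176, K2/[H⁺] = 10^-0.93 = 0.11749
α₁ = 1/(1 + 0.0083176 + 0.11749) = 1/1.1258 = 0.8883; α₂ = α₁·K2/[H⁺] = 0.1044
α₁ + 2α₂ = 1.0970
CA = 1.0970 × 1.97 = 2.16 mmol/kg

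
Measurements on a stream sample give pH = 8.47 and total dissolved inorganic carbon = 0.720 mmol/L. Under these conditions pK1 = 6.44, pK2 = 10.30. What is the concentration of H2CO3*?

α₀ = 1 / (1 + K1/[H⁺] + K1K2/[H⁺]²) = 1 / (1 + 10^+2.03 + 10^+0.20)
   = 1 / (1 + 107.15 + 1.5849) = 1/109.74 = 0.009113
[CO2*] = α₀ × DIC = 0.009113 × 0.720 = 0.00656 mmol/L = 6.56 μmol/L

[CO2*] = 6.56 μmol/L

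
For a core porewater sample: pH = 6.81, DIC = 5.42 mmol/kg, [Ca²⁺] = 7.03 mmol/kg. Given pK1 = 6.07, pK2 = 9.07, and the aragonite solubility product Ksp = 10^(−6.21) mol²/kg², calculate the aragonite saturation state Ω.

α₂ = 1 / (1 + [H⁺]/K2 + [H⁺]²/(K1K2)) = 1 / (1 + 10^+2.26 + 10^+1.52)
   = 1 / (1 + 181.97 + 33.113) = 1/216.08 = 0.004628
[CO3²⁻] = α₂ × DIC = 0.004628 × 5.42 = 0.02508 mmol/kg
Ksp = 10^(−6.21) = 6.166×10^-7
Ω = [Ca²⁺][CO3²⁻]/Ksp = (7.03×10^-3)(2.508×10^-5) / 6.166×10^-7 = 0.286

Ω = 0.286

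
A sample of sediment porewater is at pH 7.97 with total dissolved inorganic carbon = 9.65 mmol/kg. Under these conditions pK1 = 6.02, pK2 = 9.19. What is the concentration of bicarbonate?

[HCO3⁻] = 9.01 mmol/kg

α₁ = 1 / (1 + [H⁺]/K1 + K2/[H⁺]) = 1 / (1 + 10^-1.95 + 10^-1.22)
   = 1 / (1 + 0.011220 + 0.060256) = 1/1.0715 = 0.9333
[HCO3⁻] = α₁ × DIC = 0.9333 × 9.65 = 9.01 mmol/kg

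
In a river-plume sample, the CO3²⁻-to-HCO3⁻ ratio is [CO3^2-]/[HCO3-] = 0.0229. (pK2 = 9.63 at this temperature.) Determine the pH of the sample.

From K2 = [H⁺][CO3^2-]/[HCO3-]:  pH = pK2 + log₁₀([CO3^2-]/[HCO3-])
log₁₀(0.0229) = -1.640
pH = 9.63 + (-1.640) = 7.99

pH = 7.99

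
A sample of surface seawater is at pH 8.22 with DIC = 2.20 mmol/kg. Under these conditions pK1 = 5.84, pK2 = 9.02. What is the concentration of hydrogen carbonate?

[HCO3⁻] = 1.89 mmol/kg

α₁ = 1 / (1 + [H⁺]/K1 + K2/[H⁺]) = 1 / (1 + 10^-2.38 + 10^-0.80)
   = 1 / (1 + 0.0041687 + 0.15849) = 1/1.1627 = 0.8601
[HCO3⁻] = α₁ × DIC = 0.8601 × 2.20 = 1.89 mmol/kg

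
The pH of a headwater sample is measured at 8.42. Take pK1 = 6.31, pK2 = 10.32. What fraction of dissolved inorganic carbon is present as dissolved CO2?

α₀ = 1 / (1 + K1/[H⁺] + K1K2/[H⁺]²) = 1 / (1 + 10^+2.11 + 10^+0.21)
   = 1 / (1 + 128.82 + 1.6218) = 1/131.45 = 0.007608

α₀ = 0.00761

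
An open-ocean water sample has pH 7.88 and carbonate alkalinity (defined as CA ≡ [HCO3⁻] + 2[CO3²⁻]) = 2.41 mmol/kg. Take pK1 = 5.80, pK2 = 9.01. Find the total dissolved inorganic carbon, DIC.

CA = [HCO3⁻] + 2[CO3²⁻] = (α₁ + 2α₂)·DIC
At pH 7.88: [H⁺]/K1 = 10^-2.08 = 0.0083176, K2/[H⁺] = 10^-1.13 = 0.074131
α₁ = 1/(1 + 0.0083176 + 0.074131) = 1/1.0824 = 0.9238; α₂ = α₁·K2/[H⁺] = 0.06848
α₁ + 2α₂ = 1.0608
DIC = CA / (α₁ + 2α₂) = 2.41 / 1.0608 = 2.27 mmol/kg

DIC = 2.27 mmol/kg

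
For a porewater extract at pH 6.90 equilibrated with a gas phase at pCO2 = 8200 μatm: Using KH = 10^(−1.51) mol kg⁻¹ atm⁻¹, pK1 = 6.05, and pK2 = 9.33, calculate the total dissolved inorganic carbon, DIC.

DIC = 2.05 mmol/kg

[CO2*] = KH · pCO2 = 10^(−1.51) × 8200×10^-6 = 2.534×10^-4 mol/kg
α₀ = 1/(1 + K1/[H⁺] + K1K2/[H⁺]²) = 1/(1 + 10^+0.85 + 10^-1.58) = 0.1234
DIC = [CO2*]/α₀ = 2.534×10^-4 / 0.1234 = 2.05 mmol/kg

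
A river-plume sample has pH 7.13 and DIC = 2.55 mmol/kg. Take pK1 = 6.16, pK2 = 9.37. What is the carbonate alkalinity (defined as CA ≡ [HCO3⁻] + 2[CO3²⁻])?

CA = 2.32 mmol/kg

CA = [HCO3⁻] + 2[CO3²⁻] = (α₁ + 2α₂)·DIC
At pH 7.13: [H⁺]/K1 = 10^-0.97 = 0.10715, K2/[H⁺] = 10^-2.24 = 0.0057544
α₁ = 1/(1 + 0.10715 + 0.0057544) = 1/1.1129 = 0.8985; α₂ = α₁·K2/[H⁺] = 0.005171
α₁ + 2α₂ = 0.9089
CA = 0.9089 × 2.55 = 2.32 mmol/kg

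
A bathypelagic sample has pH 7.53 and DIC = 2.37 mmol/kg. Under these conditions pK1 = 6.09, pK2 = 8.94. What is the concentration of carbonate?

α₂ = 1 / (1 + [H⁺]/K2 + [H⁺]²/(K1K2)) = 1 / (1 + 10^+1.41 + 10^-0.03)
   = 1 / (1 + 25.704 + 0.93325) = 1/27.637 = 0.03618
[CO3²⁻] = α₂ × DIC = 0.03618 × 2.37 = 0.0858 mmol/kg

[CO3²⁻] = 0.0858 mmol/kg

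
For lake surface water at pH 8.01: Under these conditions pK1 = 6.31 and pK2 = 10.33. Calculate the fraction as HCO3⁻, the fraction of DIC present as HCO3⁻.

α₁ = 0.976

α₁ = 1 / (1 + [H⁺]/K1 + K2/[H⁺]) = 1 / (1 + 10^-1.70 + 10^-2.32)
   = 1 / (1 + 0.019953 + 0.0047863) = 1/1.0247 = 0.9759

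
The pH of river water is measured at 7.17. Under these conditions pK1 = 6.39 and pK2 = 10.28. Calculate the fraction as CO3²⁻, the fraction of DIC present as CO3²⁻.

α₂ = 1 / (1 + [H⁺]/K2 + [H⁺]²/(K1K2)) = 1 / (1 + 10^+3.11 + 10^+2.33)
   = 1 / (1 + 1288.2 + 213.80) = 1/1503.0 = 0.0006653

α₂ = 0.000665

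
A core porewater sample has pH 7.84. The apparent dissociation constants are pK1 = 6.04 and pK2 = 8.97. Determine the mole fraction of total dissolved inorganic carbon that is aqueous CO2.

α₀ = 0.0145

α₀ = 1 / (1 + K1/[H⁺] + K1K2/[H⁺]²) = 1 / (1 + 10^+1.80 + 10^+0.67)
   = 1 / (1 + 63.096 + 4.6774) = 1/68.773 = 0.01454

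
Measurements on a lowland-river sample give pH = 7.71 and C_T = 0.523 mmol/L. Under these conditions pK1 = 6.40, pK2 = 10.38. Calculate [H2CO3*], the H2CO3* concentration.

[CO2*] = 0.0244 mmol/L

α₀ = 1 / (1 + K1/[H⁺] + K1K2/[H⁺]²) = 1 / (1 + 10^+1.31 + 10^-1.36)
   = 1 / (1 + 20.417 + 0.043652) = 1/21.461 = 0.04660
[CO2*] = α₀ × DIC = 0.04660 × 0.523 = 0.0244 mmol/L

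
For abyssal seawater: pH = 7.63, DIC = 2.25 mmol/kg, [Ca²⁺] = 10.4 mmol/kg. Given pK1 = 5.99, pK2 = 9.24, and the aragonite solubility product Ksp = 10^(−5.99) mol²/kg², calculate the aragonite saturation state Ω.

α₂ = 1 / (1 + [H⁺]/K2 + [H⁺]²/(K1K2)) = 1 / (1 + 10^+1.61 + 10^-0.03)
   = 1 / (1 + 40.738 + 0.93325) = 1/42.671 = 0.02343
[CO3²⁻] = α₂ × DIC = 0.02343 × 2.25 = 0.05273 mmol/kg
Ksp = 10^(−5.99) = 1.023×10^-6
Ω = [Ca²⁺][CO3²⁻]/Ksp = (10.4×10^-3)(5.273×10^-5) / 1.023×10^-6 = 0.536

Ω = 0.536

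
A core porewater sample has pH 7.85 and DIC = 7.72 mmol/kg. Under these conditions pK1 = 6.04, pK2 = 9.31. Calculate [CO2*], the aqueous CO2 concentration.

α₀ = 1 / (1 + K1/[H⁺] + K1K2/[H⁺]²) = 1 / (1 + 10^+1.81 + 10^+0.35)
   = 1 / (1 + 64.565 + 2.2387) = 1/67.804 = 0.01475
[CO2*] = α₀ × DIC = 0.01475 × 7.72 = 0.114 mmol/kg

[CO2*] = 0.114 mmol/kg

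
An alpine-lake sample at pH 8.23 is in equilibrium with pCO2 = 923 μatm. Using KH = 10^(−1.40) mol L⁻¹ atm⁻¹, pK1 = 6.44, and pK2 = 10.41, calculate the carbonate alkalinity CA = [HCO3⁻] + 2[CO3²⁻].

CA = 2.30 mmol/L

[CO2*] = KH · pCO2 = 10^(−1.40) × 923×10^-6 = 3.675×10^-5 mol/L
α₀ = 1/(1 + K1/[H⁺] + K1K2/[H⁺]²) = 1/(1 + 10^+1.79 + 10^-0.39) = 0.01586
DIC = [CO2*]/α₀ = 3.675×10^-5 / 0.01586 = 2.317 mmol/L
CA = (α₁ + 2α₂)·DIC = (0.9777 + 2×0.006459) × 2.317 = 2.30 mmol/L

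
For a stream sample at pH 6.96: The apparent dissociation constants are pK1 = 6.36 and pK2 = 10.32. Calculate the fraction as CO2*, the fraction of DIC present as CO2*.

α₀ = 1 / (1 + K1/[H⁺] + K1K2/[H⁺]²) = 1 / (1 + 10^+0.60 + 10^-2.76)
   = 1 / (1 + 3.9811 + 0.0017378) = 1/4.9828 = 0.2007

α₀ = 0.201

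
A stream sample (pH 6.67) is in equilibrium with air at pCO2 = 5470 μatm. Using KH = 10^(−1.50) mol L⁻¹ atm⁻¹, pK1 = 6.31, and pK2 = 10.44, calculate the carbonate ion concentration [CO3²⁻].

[CO3²⁻] = 0.0673 μmol/L

[CO2*] = KH · pCO2 = 10^(−1.50) × 5470×10^-6 = 1.730×10^-4 mol/L
α₀ = 1/(1 + K1/[H⁺] + K1K2/[H⁺]²) = 1/(1 + 10^+0.36 + 10^-3.41) = 0.3038
DIC = [CO2*]/α₀ = 1.730×10^-4 / 0.3038 = 0.5693 mmol/L
[CO3²⁻] = α₂·DIC; α₂ = 0.0001182, so [CO3²⁻] = 0.0001182 × 0.5693 = 6.73×10^-5 mmol/L = 0.0673 μmol/L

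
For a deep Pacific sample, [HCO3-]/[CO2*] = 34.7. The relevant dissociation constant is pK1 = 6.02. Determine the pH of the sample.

From K1 = [H⁺][HCO3-]/[CO2*]:  pH = pK1 + log₁₀([HCO3-]/[CO2*])
log₁₀(34.7) = +1.540
pH = 6.02 + (+1.540) = 7.56

pH = 7.56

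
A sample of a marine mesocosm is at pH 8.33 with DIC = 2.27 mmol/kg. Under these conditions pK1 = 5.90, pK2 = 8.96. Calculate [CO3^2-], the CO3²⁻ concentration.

[CO3²⁻] = 0.430 mmol/kg

α₂ = 1 / (1 + [H⁺]/K2 + [H⁺]²/(K1K2)) = 1 / (1 + 10^+0.63 + 10^-1.80)
   = 1 / (1 + 4.2658 + 0.015849) = 1/5.2816 = 0.1893
[CO3²⁻] = α₂ × DIC = 0.1893 × 2.27 = 0.430 mmol/kg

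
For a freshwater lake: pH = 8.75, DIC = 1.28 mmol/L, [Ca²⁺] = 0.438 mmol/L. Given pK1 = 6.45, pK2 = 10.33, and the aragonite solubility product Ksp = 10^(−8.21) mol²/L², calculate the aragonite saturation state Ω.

Ω = 2.32

α₂ = 1 / (1 + [H⁺]/K2 + [H⁺]²/(K1K2)) = 1 / (1 + 10^+1.58 + 10^-0.72)
   = 1 / (1 + 38.019 + 0.19055) = 1/39.209 = 0.02550
[CO3²⁻] = α₂ × DIC = 0.02550 × 1.28 = 0.03265 mmol/L
Ksp = 10^(−8.21) = 6.166×10^-9
Ω = [Ca²⁺][CO3²⁻]/Ksp = (0.438×10^-3)(3.265×10^-5) / 6.166×10^-9 = 2.32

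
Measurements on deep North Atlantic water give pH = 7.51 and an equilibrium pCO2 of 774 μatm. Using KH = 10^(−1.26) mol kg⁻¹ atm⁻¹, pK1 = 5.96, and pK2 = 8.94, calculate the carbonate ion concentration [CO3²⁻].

[CO3²⁻] = 0.0561 mmol/kg

[CO2*] = KH · pCO2 = 10^(−1.26) × 774×10^-6 = 4.253×10^-5 mol/kg
α₀ = 1/(1 + K1/[H⁺] + K1K2/[H⁺]²) = 1/(1 + 10^+1.55 + 10^+0.12) = 0.02646
DIC = [CO2*]/α₀ = 4.253×10^-5 / 0.02646 = 1.608 mmol/kg
[CO3²⁻] = α₂·DIC; α₂ = 0.03487, so [CO3²⁻] = 0.03487 × 1.608 = 0.0561 mmol/kg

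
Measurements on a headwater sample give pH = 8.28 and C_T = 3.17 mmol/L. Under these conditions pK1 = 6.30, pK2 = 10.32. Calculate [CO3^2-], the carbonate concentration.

[CO3²⁻] = 0.0284 mmol/L

α₂ = 1 / (1 + [H⁺]/K2 + [H⁺]²/(K1K2)) = 1 / (1 + 10^+2.04 + 10^+0.06)
   = 1 / (1 + 109.65 + 1.1482) = 1/111.80 = 0.008945
[CO3²⁻] = α₂ × DIC = 0.008945 × 3.17 = 0.0284 mmol/L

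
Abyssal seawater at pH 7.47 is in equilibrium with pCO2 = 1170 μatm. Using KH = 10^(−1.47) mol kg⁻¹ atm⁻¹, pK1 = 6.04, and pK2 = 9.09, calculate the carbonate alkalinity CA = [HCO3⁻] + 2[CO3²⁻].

[CO2*] = KH · pCO2 = 10^(−1.47) × 1170×10^-6 = 3.964×10^-5 mol/kg
α₀ = 1/(1 + K1/[H⁺] + K1K2/[H⁺]²) = 1/(1 + 10^+1.43 + 10^-0.19) = 0.03501
DIC = [CO2*]/α₀ = 3.964×10^-5 / 0.03501 = 1.132 mmol/kg
CA = (α₁ + 2α₂)·DIC = (0.9424 + 2×0.02261) × 1.132 = 1.12 mmol/kg

CA = 1.12 mmol/kg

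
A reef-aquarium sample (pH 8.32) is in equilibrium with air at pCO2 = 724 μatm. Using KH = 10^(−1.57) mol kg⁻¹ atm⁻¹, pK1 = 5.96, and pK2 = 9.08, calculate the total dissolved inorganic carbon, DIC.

[CO2*] = KH · pCO2 = 10^(−1.57) × 724×10^-6 = 1.949×10^-5 mol/kg
α₀ = 1/(1 + K1/[H⁺] + K1K2/[H⁺]²) = 1/(1 + 10^+2.36 + 10^+1.60) = 0.003705
DIC = [CO2*]/α₀ = 1.949×10^-5 / 0.003705 = 5.26 mmol/kg

DIC = 5.26 mmol/kg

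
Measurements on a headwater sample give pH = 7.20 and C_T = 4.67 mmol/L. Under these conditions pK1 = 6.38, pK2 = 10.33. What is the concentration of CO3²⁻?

[CO3²⁻] = 3.00 μmol/L

α₂ = 1 / (1 + [H⁺]/K2 + [H⁺]²/(K1K2)) = 1 / (1 + 10^+3.13 + 10^+2.31)
   = 1 / (1 + 1349.0 + 204.17) = 1/1554.1 = 0.0006434
[CO3²⁻] = α₂ × DIC = 0.0006434 × 4.67 = 0.00300 mmol/L = 3.00 μmol/L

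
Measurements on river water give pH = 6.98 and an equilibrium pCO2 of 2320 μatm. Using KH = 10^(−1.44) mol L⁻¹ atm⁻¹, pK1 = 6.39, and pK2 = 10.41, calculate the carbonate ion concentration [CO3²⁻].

[CO3²⁻] = 0.122 μmol/L

[CO2*] = KH · pCO2 = 10^(−1.44) × 2320×10^-6 = 8.423×10^-5 mol/L
α₀ = 1/(1 + K1/[H⁺] + K1K2/[H⁺]²) = 1/(1 + 10^+0.59 + 10^-2.84) = 0.2044
DIC = [CO2*]/α₀ = 8.423×10^-5 / 0.2044 = 0.4121 mmol/L
[CO3²⁻] = α₂·DIC; α₂ = 0.0002955, so [CO3²⁻] = 0.0002955 × 0.4121 = 0.000122 mmol/L = 0.122 μmol/L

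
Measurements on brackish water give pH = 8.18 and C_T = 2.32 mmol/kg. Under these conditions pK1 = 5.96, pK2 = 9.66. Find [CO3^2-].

[CO3²⁻] = 0.0739 mmol/kg

α₂ = 1 / (1 + [H⁺]/K2 + [H⁺]²/(K1K2)) = 1 / (1 + 10^+1.48 + 10^-0.74)
   = 1 / (1 + 30.200 + 0.18197) = 1/31.381 = 0.03187
[CO3²⁻] = α₂ × DIC = 0.03187 × 2.32 = 0.0739 mmol/kg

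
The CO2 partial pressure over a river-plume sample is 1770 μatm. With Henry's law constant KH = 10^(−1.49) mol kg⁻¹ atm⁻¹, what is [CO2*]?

KH = 10^(−1.49) = 3.236×10^-2 mol kg⁻¹ atm⁻¹
[CO2*] = KH · pCO2 = 3.236×10^-2 × 1770×10^-6 atm = 5.73×10^-5 mol/kg

[CO2*] = 57.3 μmol/kg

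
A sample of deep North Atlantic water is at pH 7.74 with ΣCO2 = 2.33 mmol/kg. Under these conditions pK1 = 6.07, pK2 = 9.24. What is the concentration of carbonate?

[CO3²⁻] = 0.0700 mmol/kg

α₂ = 1 / (1 + [H⁺]/K2 + [H⁺]²/(K1K2)) = 1 / (1 + 10^+1.50 + 10^-0.17)
   = 1 / (1 + 31.623 + 0.67608) = 1/33.299 = 0.03003
[CO3²⁻] = α₂ × DIC = 0.03003 × 2.33 = 0.0700 mmol/kg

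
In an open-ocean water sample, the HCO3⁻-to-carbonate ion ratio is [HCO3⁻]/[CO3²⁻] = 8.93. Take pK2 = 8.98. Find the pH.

pH = 8.03

From K2 = [H⁺][CO3²⁻]/[HCO3⁻]:  pH = pK2 − log₁₀([HCO3⁻]/[CO3²⁻])
log₁₀(8.93) = +0.951
pH = 8.98 − (+0.951) = 8.03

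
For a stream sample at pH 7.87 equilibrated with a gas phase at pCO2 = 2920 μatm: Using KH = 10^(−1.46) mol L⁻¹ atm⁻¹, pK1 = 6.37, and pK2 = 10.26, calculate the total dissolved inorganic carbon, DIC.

[CO2*] = KH · pCO2 = 10^(−1.46) × 2920×10^-6 = 1.012×10^-4 mol/L
α₀ = 1/(1 + K1/[H⁺] + K1K2/[H⁺]²) = 1/(1 + 10^+1.50 + 10^-0.89) = 0.03053
DIC = [CO2*]/α₀ = 1.012×10^-4 / 0.03053 = 3.32 mmol/L

DIC = 3.32 mmol/L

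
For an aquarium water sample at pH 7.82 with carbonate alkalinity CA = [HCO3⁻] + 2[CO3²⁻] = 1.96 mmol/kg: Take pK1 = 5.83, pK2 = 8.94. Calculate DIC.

DIC = 1.85 mmol/kg

CA = [HCO3⁻] + 2[CO3²⁻] = (α₁ + 2α₂)·DIC
At pH 7.82: [H⁺]/K1 = 10^-1.99 = 0.010233, K2/[H⁺] = 10^-1.12 = 0.075858
α₁ = 1/(1 + 0.010233 + 0.075858) = 1/1.0861 = 0.9207; α₂ = α₁·K2/[H⁺] = 0.06984
α₁ + 2α₂ = 1.0604
DIC = CA / (α₁ + 2α₂) = 1.96 / 1.0604 = 1.85 mmol/kg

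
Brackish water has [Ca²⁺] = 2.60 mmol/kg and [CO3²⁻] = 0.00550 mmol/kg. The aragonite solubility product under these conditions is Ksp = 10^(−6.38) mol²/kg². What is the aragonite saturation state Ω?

Ksp = 10^(−6.38) = 4.169×10^-7
Ω = [Ca²⁺][CO3²⁻]/Ksp = (2.60×10^-3)(0.00550×10^-3) / 4.169×10^-7 = 0.0343

Ω = 0.0343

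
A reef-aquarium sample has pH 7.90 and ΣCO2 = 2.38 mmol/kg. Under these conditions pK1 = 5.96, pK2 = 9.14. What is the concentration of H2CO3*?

α₀ = 1 / (1 + K1/[H⁺] + K1K2/[H⁺]²) = 1 / (1 + 10^+1.94 + 10^+0.70)
   = 1 / (1 + 87.096 + 5.0119) = 1/93.108 = 0.01074
[CO2*] = α₀ × DIC = 0.01074 × 2.38 = 0.0256 mmol/kg

[CO2*] = 0.0256 mmol/kg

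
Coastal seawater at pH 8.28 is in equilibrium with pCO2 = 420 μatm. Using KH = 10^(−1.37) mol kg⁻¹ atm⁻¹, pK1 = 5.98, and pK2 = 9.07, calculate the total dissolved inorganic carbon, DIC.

DIC = 4.17 mmol/kg

[CO2*] = KH · pCO2 = 10^(−1.37) × 420×10^-6 = 1.792×10^-5 mol/kg
α₀ = 1/(1 + K1/[H⁺] + K1K2/[H⁺]²) = 1/(1 + 10^+2.30 + 10^+1.51) = 0.004294
DIC = [CO2*]/α₀ = 1.792×10^-5 / 0.004294 = 4.17 mmol/kg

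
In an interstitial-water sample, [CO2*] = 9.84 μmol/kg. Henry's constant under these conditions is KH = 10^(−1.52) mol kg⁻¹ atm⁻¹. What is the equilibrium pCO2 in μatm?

KH = 10^(−1.52) = 3.020×10^-2 mol kg⁻¹ atm⁻¹
pCO2 = [CO2*]/KH = 9.84×10^-6 / 3.020×10^-2 = 3.26×10^-4 atm = 326 μatm

pCO2 = 326 μatm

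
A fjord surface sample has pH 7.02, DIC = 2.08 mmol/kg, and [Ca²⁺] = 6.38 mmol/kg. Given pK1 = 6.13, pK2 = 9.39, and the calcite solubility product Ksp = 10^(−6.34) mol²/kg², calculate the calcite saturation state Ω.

Ω = 0.109

α₂ = 1 / (1 + [H⁺]/K2 + [H⁺]²/(K1K2)) = 1 / (1 + 10^+2.37 + 10^+1.48)
   = 1 / (1 + 234.42 + 30.200) = 1/265.62 = 0.003765
[CO3²⁻] = α₂ × DIC = 0.003765 × 2.08 = 0.007831 mmol/kg = 7.831 μmol/kg
Ksp = 10^(−6.34) = 4.571×10^-7
Ω = [Ca²⁺][CO3²⁻]/Ksp = (6.38×10^-3)(7.831×10^-6) / 4.571×10^-7 = 0.109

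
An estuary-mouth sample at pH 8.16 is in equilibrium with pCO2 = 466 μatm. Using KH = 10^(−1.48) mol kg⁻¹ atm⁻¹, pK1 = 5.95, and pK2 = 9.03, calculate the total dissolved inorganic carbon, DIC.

[CO2*] = KH · pCO2 = 10^(−1.48) × 466×10^-6 = 1.543×10^-5 mol/kg
α₀ = 1/(1 + K1/[H⁺] + K1K2/[H⁺]²) = 1/(1 + 10^+2.21 + 10^+1.34) = 0.005404
DIC = [CO2*]/α₀ = 1.543×10^-5 / 0.005404 = 2.86 mmol/kg

DIC = 2.86 mmol/kg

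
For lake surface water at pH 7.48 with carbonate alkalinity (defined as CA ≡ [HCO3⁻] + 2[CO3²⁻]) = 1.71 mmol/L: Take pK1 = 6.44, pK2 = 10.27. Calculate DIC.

CA = [HCO3⁻] + 2[CO3²⁻] = (α₁ + 2α₂)·DIC
At pH 7.48: [H⁺]/K1 = 10^-1.04 = 0.091201, K2/[H⁺] = 10^-2.79 = 0.0016218
α₁ = 1/(1 + 0.091201 + 0.0016218) = 1/1.0928 = 0.9151; α₂ = α₁·K2/[H⁺] = 0.001484
α₁ + 2α₂ = 0.9180
DIC = CA / (α₁ + 2α₂) = 1.71 / 0.9180 = 1.86 mmol/L

DIC = 1.86 mmol/L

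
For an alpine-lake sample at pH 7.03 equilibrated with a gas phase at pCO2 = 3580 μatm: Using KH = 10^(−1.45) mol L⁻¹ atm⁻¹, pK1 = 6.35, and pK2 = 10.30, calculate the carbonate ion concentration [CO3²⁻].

[CO2*] = KH · pCO2 = 10^(−1.45) × 3580×10^-6 = 1.270×10^-4 mol/L
α₀ = 1/(1 + K1/[H⁺] + K1K2/[H⁺]²) = 1/(1 + 10^+0.68 + 10^-2.59) = 0.1727
DIC = [CO2*]/α₀ = 1.270×10^-4 / 0.1727 = 0.7353 mmol/L
[CO3²⁻] = α₂·DIC; α₂ = 0.0004440, so [CO3²⁻] = 0.0004440 × 0.7353 = 0.000326 mmol/L = 0.326 μmol/L

[CO3²⁻] = 0.326 μmol/L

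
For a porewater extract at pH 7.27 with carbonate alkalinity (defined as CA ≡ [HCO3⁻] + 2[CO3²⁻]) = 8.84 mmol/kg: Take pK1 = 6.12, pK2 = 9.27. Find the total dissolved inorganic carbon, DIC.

CA = [HCO3⁻] + 2[CO3²⁻] = (α₁ + 2α₂)·DIC
At pH 7.27: [H⁺]/K1 = 10^-1.15 = 0.070795, K2/[H⁺] = 10^-2.00 = 0.010000
α₁ = 1/(1 + 0.070795 + 0.010000) = 1/1.0808 = 0.9252; α₂ = α₁·K2/[H⁺] = 0.009252
α₁ + 2α₂ = 0.9438
DIC = CA / (α₁ + 2α₂) = 8.84 / 0.9438 = 9.37 mmol/kg

DIC = 9.37 mmol/kg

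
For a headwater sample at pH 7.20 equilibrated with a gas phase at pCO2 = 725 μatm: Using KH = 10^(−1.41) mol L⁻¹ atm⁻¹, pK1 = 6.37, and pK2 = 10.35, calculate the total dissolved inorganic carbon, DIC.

[CO2*] = KH · pCO2 = 10^(−1.41) × 725×10^-6 = 2.821×10^-5 mol/L
α₀ = 1/(1 + K1/[H⁺] + K1K2/[H⁺]²) = 1/(1 + 10^+0.83 + 10^-2.32) = 0.1288
DIC = [CO2*]/α₀ = 2.821×10^-5 / 0.1288 = 0.219 mmol/L

DIC = 0.219 mmol/L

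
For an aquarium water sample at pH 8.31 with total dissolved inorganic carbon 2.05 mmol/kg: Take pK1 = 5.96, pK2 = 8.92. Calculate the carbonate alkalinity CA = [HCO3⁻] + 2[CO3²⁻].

CA = [HCO3⁻] + 2[CO3²⁻] = (α₁ + 2α₂)·DIC
At pH 8.31: [H⁺]/K1 = 10^-2.35 = 0.0044668, K2/[H⁺] = 10^-0.61 = 0.24547
α₁ = 1/(1 + 0.0044668 + 0.24547) = 1/1.2499 = 0.8000; α₂ = α₁·K2/[H⁺] = 0.1964
α₁ + 2α₂ = 1.1928
CA = 1.1928 × 2.05 = 2.45 mmol/kg

CA = 2.45 mmol/kg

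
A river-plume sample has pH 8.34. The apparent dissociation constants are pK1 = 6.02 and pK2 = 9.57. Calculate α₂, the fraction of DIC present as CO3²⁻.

α₂ = 0.0554

α₂ = 1 / (1 + [H⁺]/K2 + [H⁺]²/(K1K2)) = 1 / (1 + 10^+1.23 + 10^-1.09)
   = 1 / (1 + 16.982 + 0.081283) = 1/18.064 = 0.05536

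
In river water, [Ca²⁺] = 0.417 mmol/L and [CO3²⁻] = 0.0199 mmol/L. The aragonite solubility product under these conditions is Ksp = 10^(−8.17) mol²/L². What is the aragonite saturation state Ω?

Ω = 1.23

Ksp = 10^(−8.17) = 6.761×10^-9
Ω = [Ca²⁺][CO3²⁻]/Ksp = (0.417×10^-3)(0.0199×10^-3) / 6.761×10^-9 = 1.23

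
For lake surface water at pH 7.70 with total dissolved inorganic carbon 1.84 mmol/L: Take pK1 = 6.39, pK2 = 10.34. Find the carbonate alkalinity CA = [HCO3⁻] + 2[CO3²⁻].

CA = [HCO3⁻] + 2[CO3²⁻] = (α₁ + 2α₂)·DIC
At pH 7.70: [H⁺]/K1 = 10^-1.31 = 0.048978, K2/[H⁺] = 10^-2.64 = 0.0022909
α₁ = 1/(1 + 0.048978 + 0.0022909) = 1/1.0513 = 0.9512; α₂ = α₁·K2/[H⁺] = 0.002179
α₁ + 2α₂ = 0.9556
CA = 0.9556 × 1.84 = 1.76 mmol/L

CA = 1.76 mmol/L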